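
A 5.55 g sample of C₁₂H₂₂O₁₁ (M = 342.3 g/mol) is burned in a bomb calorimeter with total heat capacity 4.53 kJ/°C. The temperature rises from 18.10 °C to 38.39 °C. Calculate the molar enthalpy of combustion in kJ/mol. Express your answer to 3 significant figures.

ΔH = -5670 kJ/mol

ΔT = 38.39 − 18.10 = 20.29 °C
q_cal = C_cal × ΔT = 4.53 × 20.29 = 91.9137 kJ
n = 5.55 / 342.3 = 0.01621 mol
q_rxn = −q_cal = -91.9137 kJ
ΔH = -91.9137 / 0.01621 = -5670 kJ/mol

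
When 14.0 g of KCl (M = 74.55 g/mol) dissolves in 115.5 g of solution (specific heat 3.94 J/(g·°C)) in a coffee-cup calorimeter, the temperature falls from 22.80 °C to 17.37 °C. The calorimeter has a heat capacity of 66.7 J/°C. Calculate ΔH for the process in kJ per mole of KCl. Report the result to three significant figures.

ΔH = 15.1 kJ/mol

|ΔT| = |17.37 − 22.80| = 5.43 °C
|q_surr| = (115.5 × 3.94 + 66.7) × 5.43 = 521.77 × 5.43 = 2833 J
n(KCl) = 14.0 / 74.55 = 0.1878 mol
Temperature fell, so q_rxn = +|q_surr| = 2.833 kJ
ΔH = q_rxn / n = 15.09 kJ/mol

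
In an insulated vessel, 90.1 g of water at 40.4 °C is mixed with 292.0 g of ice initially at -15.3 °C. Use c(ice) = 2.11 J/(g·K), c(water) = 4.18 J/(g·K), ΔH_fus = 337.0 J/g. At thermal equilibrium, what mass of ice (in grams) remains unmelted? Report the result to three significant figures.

m_ice remaining = 275 g

Heat to warm all ice to 0 °C: 292.0×2.11×15.3 = 9426.6 J
Heat released by water cooling to 0 °C: 90.1×4.18×40.4 = 15215 J
15215 J < 9426.6 + 292.0×337.0 = 107830.6 J, so not all ice melts; final T = 0 °C.
Heat left for melting: 15215 − 9426.6 = 5788.4 J
Mass melted = 5788.4 / 337.0 = 17.18 g
Ice remaining = 292.0 − 17.18 = 274.82 g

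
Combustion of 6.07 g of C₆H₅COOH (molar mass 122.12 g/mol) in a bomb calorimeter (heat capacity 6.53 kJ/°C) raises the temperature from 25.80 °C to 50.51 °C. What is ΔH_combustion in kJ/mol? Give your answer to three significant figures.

ΔT = 50.51 − 25.80 = 24.71 °C
q_cal = C_cal × ΔT = 6.53 × 24.71 = 161.3563 kJ
n = 6.07 / 122.12 = 0.04971 mol
q_rxn = −q_cal = -161.3563 kJ
ΔH = -161.3563 / 0.04971 = -3246 kJ/mol

ΔH = -3250 kJ/mol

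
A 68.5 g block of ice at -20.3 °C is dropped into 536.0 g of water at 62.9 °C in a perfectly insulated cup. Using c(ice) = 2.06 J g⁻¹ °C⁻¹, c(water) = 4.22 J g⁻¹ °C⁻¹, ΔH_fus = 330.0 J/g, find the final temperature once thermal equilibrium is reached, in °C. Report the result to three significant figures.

Heat to bring ice to 0 °C and melt it: q₁ = 68.5×2.06×20.3 + 68.5×330.0 = 25470 J
Heat the water can supply cooling to 0 °C: 536.0×4.22×62.9 = 142275 J > q₁, so all ice melts.
Energy balance: 536.0×4.22×(62.9 − T) = 25470 + 68.5×4.22×(T − 0)
2261.92(62.9 − T) = 25470 + 289.07 T
142275 − 25470 = 2550.99 T
T = 116805 / 2550.99 = 45.79 °C

T_f = 45.8 °C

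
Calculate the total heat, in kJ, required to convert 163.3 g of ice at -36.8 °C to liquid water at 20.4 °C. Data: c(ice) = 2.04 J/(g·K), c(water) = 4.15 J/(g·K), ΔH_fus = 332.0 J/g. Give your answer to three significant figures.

q = 80.3 kJ

q1 (heat ice -36.8→0.0 °C): 163.3 × 2.04 × 36.8 = 12259 J
q2 (melt at 0 °C): 163.3 × 332.0 = 54216 J
q3 (heat water 0.0→20.4 °C): 163.3 × 4.15 × 20.4 = 13825 J
Total: 12259 + 54216 + 13825 = 80300 J = 80.3 kJ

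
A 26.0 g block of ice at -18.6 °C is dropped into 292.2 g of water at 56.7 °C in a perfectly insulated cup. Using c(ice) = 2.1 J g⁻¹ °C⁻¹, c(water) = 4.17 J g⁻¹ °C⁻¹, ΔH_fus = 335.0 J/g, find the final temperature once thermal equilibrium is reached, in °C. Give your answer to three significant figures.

Heat to bring ice to 0 °C and melt it: q₁ = 26.0×2.1×18.6 + 26.0×335.0 = 9725.6 J
Heat the water can supply cooling to 0 °C: 292.2×4.17×56.7 = 69087.5 J > q₁, so all ice melts.
Energy balance: 292.2×4.17×(56.7 − T) = 9725.6 + 26.0×4.17×(T − 0)
1218.474(56.7 − T) = 9725.6 + 108.42 T
69087.5 − 9725.6 = 1326.894 T
T = 59361.9 / 1326.894 = 44.74 °C

T_f = 44.7 °C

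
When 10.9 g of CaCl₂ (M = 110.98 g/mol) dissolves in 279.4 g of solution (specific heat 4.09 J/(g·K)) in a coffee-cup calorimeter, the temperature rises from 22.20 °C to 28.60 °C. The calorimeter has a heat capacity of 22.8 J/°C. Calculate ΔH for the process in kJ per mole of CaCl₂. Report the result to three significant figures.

|ΔT| = |28.60 − 22.20| = 6.40 °C
|q_surr| = (279.4 × 4.09 + 22.8) × 6.40 = 1165.546 × 6.40 = 7459 J
n(CaCl₂) = 10.9 / 110.98 = 0.09822 mol
Temperature rose, so q_rxn = −|q_surr| = -7.459 kJ
ΔH = q_rxn / n = -75.94 kJ/mol

ΔH = -75.9 kJ/mol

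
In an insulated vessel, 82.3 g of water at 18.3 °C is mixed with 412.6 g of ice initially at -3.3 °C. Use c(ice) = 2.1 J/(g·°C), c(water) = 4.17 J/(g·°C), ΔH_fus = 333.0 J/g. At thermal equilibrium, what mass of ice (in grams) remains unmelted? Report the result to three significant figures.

Heat to warm all ice to 0 °C: 412.6×2.1×3.3 = 2859.3 J
Heat released by water cooling to 0 °C: 82.3×4.17×18.3 = 6280.4 J
6280.4 J < 2859.3 + 412.6×333.0 = 140255.1 J, so not all ice melts; final T = 0 °C.
Heat left for melting: 6280.4 − 2859.3 = 3421.1 J
Mass melted = 3421.1 / 333.0 = 10.27 g
Ice remaining = 412.6 − 10.27 = 402.33 g

m_ice remaining = 402 g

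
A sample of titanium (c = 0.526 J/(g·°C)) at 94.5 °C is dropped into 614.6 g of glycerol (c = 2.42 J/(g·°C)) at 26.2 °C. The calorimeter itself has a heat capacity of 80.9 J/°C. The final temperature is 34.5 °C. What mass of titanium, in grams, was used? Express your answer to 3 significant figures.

q_gained = (614.6 × 2.42 + 80.9) × (34.5 − 26.2) = 13016 J
q_lost = m × 0.526 × (94.5 − 34.5) = 31.56 m
m = 13016 / 31.56 = 412 g

m = 412 g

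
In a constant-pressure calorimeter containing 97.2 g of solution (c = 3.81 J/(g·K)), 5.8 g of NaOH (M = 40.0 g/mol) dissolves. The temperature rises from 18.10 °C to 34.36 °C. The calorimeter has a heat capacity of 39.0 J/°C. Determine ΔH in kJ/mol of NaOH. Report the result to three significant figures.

|ΔT| = |34.36 − 18.10| = 16.26 °C
|q_surr| = (97.2 × 3.81 + 39.0) × 16.26 = 409.332 × 16.26 = 6656 J
n(NaOH) = 5.8 / 40.0 = 0.1450 mol
Temperature rose, so q_rxn = −|q_surr| = -6.656 kJ
ΔH = q_rxn / n = -45.90 kJ/mol

ΔH = -45.9 kJ/mol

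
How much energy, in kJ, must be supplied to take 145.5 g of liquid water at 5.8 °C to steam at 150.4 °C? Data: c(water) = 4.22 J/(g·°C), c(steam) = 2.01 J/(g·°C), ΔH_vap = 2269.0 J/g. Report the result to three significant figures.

q = 403 kJ

q1 (heat water 5.8→100.0 °C): 145.5 × 4.22 × 94.2 = 57840 J
q2 (vaporize at 100 °C): 145.5 × 2269.0 = 330140 J
q3 (heat steam 100.0→150.4 °C): 145.5 × 2.01 × 50.4 = 14740 J
Total: 57840 + 330140 + 14740 = 402720 J = 403 kJ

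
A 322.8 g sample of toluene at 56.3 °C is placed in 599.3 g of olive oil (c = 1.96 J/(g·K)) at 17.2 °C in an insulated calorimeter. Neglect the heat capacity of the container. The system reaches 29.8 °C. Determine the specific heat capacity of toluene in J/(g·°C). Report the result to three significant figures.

q_gained = (599.3 × 1.96) × (29.8 − 17.2) = 14800 J
q_lost = 322.8 × c × (56.3 − 29.8) = 8554.2 c
Set equal: c = 14800 / 8554.2 = 1.73 J/(g·°C)

c = 1.73 J/(g·°C)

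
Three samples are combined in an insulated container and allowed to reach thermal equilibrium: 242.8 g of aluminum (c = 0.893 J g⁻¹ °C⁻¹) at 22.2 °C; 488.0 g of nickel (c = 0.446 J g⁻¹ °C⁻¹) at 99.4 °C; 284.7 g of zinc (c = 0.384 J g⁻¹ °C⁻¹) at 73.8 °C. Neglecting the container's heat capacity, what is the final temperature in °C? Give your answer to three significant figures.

Σ mᵢcᵢ(T − Tᵢ) = 0  ⇒  T = Σ mᵢcᵢTᵢ / Σ mᵢcᵢ
Σ mᵢcᵢ = 242.8×0.893 + 488.0×0.446 + 284.7×0.384 = 543.7932
Σ mᵢcᵢTᵢ = 216.8204×22.2 + 217.648×99.4 + 109.3248×73.8 = 34516
T = 34516 / 543.7932 = 63.47 °C

T_f = 63.5 °C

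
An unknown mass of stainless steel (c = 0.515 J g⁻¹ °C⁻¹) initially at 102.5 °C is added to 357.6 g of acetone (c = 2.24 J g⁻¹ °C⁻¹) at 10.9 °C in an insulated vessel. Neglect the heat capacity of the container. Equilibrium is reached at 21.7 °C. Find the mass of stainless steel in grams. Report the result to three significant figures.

m = 208 g

q_gained = (357.6 × 2.24) × (21.7 − 10.9) = 8651 J
q_lost = m × 0.515 × (102.5 − 21.7) = 41.612 m
m = 8651 / 41.612 = 208 g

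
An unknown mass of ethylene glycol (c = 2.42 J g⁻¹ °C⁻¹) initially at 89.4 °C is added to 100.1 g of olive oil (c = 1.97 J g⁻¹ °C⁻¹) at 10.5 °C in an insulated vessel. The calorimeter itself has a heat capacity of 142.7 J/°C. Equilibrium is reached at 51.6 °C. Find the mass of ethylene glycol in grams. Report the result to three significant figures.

m = 153 g

q_gained = (100.1 × 1.97 + 142.7) × (51.6 − 10.5) = 13970 J
q_lost = m × 2.42 × (89.4 − 51.6) = 91.476 m
m = 13970 / 91.476 = 153 g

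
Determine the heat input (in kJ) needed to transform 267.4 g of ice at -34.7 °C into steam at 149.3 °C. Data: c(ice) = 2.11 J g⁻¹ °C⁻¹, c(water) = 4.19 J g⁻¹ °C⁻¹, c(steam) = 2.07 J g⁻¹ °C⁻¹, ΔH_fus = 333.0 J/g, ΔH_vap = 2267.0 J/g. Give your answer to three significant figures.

q = 854 kJ

q1 (heat ice -34.7→0.0 °C): 267.4 × 2.11 × 34.7 = 19578 J
q2 (melt at 0 °C): 267.4 × 333.0 = 89044 J
q3 (heat water 0.0→100.0 °C): 267.4 × 4.19 × 100.0 = 112041 J
q4 (vaporize at 100 °C): 267.4 × 2267.0 = 606196 J
q5 (heat steam 100.0→149.3 °C): 267.4 × 2.07 × 49.3 = 27288 J
Total: 19578 + 89044 + 112041 + 606196 + 27288 = 854147 J = 854 kJ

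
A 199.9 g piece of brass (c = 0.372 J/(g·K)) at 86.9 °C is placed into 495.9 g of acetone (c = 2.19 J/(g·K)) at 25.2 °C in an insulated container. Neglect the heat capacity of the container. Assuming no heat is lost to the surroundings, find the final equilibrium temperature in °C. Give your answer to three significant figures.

T_f = 29.2 °C

Heat lost by brass = heat gained by acetone.
(199.9)(0.372)(86.9 − T) = (495.9)(2.19)(T − 25.2)
74.3628 (86.9 − T) = 1086.021 (T − 25.2)
6462.1 − 74.3628 T = 1086.021 T − 27368
33830.1 = 1160.3838 T
T = 29.15 °C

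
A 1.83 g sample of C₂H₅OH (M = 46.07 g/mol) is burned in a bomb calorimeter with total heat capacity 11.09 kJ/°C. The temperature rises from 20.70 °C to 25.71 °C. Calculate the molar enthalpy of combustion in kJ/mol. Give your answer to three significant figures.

ΔH = -1400 kJ/mol

ΔT = 25.71 − 20.70 = 5.01 °C
q_cal = C_cal × ΔT = 11.09 × 5.01 = 55.5609 kJ
n = 1.83 / 46.07 = 0.03972 mol
q_rxn = −q_cal = -55.5609 kJ
ΔH = -55.5609 / 0.03972 = -1399 kJ/mol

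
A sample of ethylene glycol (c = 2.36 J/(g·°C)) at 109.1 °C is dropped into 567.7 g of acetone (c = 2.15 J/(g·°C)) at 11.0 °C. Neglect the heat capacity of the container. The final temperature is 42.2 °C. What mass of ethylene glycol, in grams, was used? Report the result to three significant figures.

q_gained = (567.7 × 2.15) × (42.2 − 11.0) = 38080 J
q_lost = m × 2.36 × (109.1 − 42.2) = 157.884 m
m = 38080 / 157.884 = 241 g

m = 241 g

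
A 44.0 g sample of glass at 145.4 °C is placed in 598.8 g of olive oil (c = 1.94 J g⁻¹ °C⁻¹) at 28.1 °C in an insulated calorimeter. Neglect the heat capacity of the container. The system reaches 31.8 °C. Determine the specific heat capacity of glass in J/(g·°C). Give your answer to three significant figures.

c = 0.860 J/(g·°C)

q_gained = (598.8 × 1.94) × (31.8 − 28.1) = 4298 J
q_lost = 44.0 × c × (145.4 − 31.8) = 4998.4 c
Set equal: c = 4298 / 4998.4 = 0.860 J/(g·°C)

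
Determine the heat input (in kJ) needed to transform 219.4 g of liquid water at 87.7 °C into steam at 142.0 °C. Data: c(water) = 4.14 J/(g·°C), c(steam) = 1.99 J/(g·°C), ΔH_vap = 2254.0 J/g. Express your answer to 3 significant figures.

q1 (heat water 87.7→100.0 °C): 219.4 × 4.14 × 12.3 = 11172 J
q2 (vaporize at 100 °C): 219.4 × 2254.0 = 494528 J
q3 (heat steam 100.0→142.0 °C): 219.4 × 1.99 × 42.0 = 18337 J
Total: 11172 + 494528 + 18337 = 524037 J = 524 kJ

q = 524 kJ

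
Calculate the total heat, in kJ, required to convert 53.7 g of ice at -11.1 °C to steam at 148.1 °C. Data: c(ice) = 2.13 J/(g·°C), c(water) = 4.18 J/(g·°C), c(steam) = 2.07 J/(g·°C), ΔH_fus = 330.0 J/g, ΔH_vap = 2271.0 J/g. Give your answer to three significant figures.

q = 169 kJ

q1 (heat ice -11.1→0.0 °C): 53.7 × 2.13 × 11.1 = 1270 J
q2 (melt at 0 °C): 53.7 × 330.0 = 17721 J
q3 (heat water 0.0→100.0 °C): 53.7 × 4.18 × 100.0 = 22447 J
q4 (vaporize at 100 °C): 53.7 × 2271.0 = 121953 J
q5 (heat steam 100.0→148.1 °C): 53.7 × 2.07 × 48.1 = 5347 J
Total: 1270 + 17721 + 22447 + 121953 + 5347 = 168738 J = 169 kJ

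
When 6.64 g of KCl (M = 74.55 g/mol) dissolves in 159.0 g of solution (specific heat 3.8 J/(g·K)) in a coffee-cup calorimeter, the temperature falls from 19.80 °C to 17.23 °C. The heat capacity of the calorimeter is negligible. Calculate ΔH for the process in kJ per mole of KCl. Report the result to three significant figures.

|ΔT| = |17.23 − 19.80| = 2.57 °C
|q_surr| = (159.0 × 3.8) × 2.57 = 604.2 × 2.57 = 1553 J
n(KCl) = 6.64 / 74.55 = 0.08907 mol
Temperature fell, so q_rxn = +|q_surr| = 1.553 kJ
ΔH = q_rxn / n = 17.44 kJ/mol

ΔH = 17.4 kJ/mol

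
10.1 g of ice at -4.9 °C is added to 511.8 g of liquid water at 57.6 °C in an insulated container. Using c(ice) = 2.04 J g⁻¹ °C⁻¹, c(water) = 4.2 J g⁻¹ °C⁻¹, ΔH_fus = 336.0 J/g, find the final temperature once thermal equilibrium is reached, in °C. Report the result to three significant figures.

T_f = 54.9 °C

Heat to bring ice to 0 °C and melt it: q₁ = 10.1×2.04×4.9 + 10.1×336.0 = 3494.6 J
Heat the water can supply cooling to 0 °C: 511.8×4.2×57.6 = 123815 J > q₁, so all ice melts.
Energy balance: 511.8×4.2×(57.6 − T) = 3494.6 + 10.1×4.2×(T − 0)
2149.56(57.6 − T) = 3494.6 + 42.42 T
123815 − 3494.6 = 2191.98 T
T = 120320.4 / 2191.98 = 54.89 °C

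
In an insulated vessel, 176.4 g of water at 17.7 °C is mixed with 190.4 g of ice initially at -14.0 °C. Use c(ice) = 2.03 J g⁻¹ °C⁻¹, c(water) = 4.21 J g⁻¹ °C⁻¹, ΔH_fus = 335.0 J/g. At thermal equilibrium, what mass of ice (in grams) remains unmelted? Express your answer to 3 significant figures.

m_ice remaining = 167 g

Heat to warm all ice to 0 °C: 190.4×2.03×14.0 = 5411.2 J
Heat released by water cooling to 0 °C: 176.4×4.21×17.7 = 13145 J
13145 J < 5411.2 + 190.4×335.0 = 69195.2 J, so not all ice melts; final T = 0 °C.
Heat left for melting: 13145 − 5411.2 = 7733.8 J
Mass melted = 7733.8 / 335.0 = 23.09 g
Ice remaining = 190.4 − 23.09 = 167.31 g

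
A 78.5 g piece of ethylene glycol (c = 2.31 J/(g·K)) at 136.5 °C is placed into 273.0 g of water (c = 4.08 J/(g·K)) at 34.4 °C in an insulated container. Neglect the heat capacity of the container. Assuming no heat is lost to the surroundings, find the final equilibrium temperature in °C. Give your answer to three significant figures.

Heat lost by ethylene glycol = heat gained by water.
(78.5)(2.31)(136.5 − T) = (273.0)(4.08)(T − 34.4)
181.335 (136.5 − T) = 1113.84 (T − 34.4)
24752 − 181.335 T = 1113.84 T − 38316
63068 = 1295.175 T
T = 48.69 °C

T_f = 48.7 °C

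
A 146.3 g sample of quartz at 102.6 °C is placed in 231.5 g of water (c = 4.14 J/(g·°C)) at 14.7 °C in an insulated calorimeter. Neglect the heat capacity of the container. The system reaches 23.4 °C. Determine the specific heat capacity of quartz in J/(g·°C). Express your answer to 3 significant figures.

q_gained = (231.5 × 4.14) × (23.4 − 14.7) = 8338 J
q_lost = 146.3 × c × (102.6 − 23.4) = 11586.96 c
Set equal: c = 8338 / 11586.96 = 0.720 J/(g·°C)

c = 0.720 J/(g·°C)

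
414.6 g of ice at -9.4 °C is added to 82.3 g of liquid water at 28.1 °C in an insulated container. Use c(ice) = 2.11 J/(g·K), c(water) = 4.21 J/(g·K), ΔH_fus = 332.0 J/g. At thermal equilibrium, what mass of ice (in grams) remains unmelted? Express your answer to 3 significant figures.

Heat to warm all ice to 0 °C: 414.6×2.11×9.4 = 8223.2 J
Heat released by water cooling to 0 °C: 82.3×4.21×28.1 = 9736.2 J
9736.2 J < 8223.2 + 414.6×332.0 = 145870.4 J, so not all ice melts; final T = 0 °C.
Heat left for melting: 9736.2 − 8223.2 = 1513.0 J
Mass melted = 1513.0 / 332.0 = 4.557 g
Ice remaining = 414.6 − 4.557 = 410.043 g

m_ice remaining = 410 g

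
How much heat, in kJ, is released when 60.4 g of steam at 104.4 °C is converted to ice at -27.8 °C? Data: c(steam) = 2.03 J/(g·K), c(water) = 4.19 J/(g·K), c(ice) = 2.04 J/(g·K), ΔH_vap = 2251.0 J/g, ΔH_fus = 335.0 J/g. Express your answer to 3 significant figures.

q = 185 kJ

q1 (cool steam 104.4→100 °C): 60.4 × 2.03 × 4.4 = 539 J
q2 (condense at 100 °C): 60.4 × 2251.0 = 135960 J
q3 (cool water 100→0 °C): 60.4 × 4.19 × 100.0 = 25308 J
q4 (freeze at 0 °C): 60.4 × 335.0 = 20234 J
q5 (cool ice 0→-27.8 °C): 60.4 × 2.04 × 27.8 = 3425 J
Total: 539 + 135960 + 25308 + 20234 + 3425 = 185466 J = 185 kJ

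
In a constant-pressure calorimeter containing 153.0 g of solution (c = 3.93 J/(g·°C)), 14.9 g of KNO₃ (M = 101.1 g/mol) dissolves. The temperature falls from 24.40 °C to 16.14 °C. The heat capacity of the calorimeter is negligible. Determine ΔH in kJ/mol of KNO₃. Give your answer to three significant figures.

ΔH = 33.7 kJ/mol

|ΔT| = |16.14 − 24.40| = 8.26 °C
|q_surr| = (153.0 × 3.93) × 8.26 = 601.29 × 8.26 = 4967 J
n(KNO₃) = 14.9 / 101.1 = 0.1474 mol
Temperature fell, so q_rxn = +|q_surr| = 4.967 kJ
ΔH = q_rxn / n = 33.70 kJ/mol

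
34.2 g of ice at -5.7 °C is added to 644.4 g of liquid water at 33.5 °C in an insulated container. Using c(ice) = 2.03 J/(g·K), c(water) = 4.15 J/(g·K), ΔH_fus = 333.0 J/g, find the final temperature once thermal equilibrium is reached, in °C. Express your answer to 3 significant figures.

Heat to bring ice to 0 °C and melt it: q₁ = 34.2×2.03×5.7 + 34.2×333.0 = 11784 J
Heat the water can supply cooling to 0 °C: 644.4×4.15×33.5 = 89587.7 J > q₁, so all ice melts.
Energy balance: 644.4×4.15×(33.5 − T) = 11784 + 34.2×4.15×(T − 0)
2674.26(33.5 − T) = 11784 + 141.93 T
89587.7 − 11784 = 2816.19 T
T = 77803.7 / 2816.19 = 27.63 °C

T_f = 27.6 °C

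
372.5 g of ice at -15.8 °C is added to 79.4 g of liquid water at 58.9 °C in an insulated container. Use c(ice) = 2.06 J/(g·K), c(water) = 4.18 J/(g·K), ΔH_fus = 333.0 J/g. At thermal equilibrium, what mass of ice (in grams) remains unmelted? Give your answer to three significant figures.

Heat to warm all ice to 0 °C: 372.5×2.06×15.8 = 12124 J
Heat released by water cooling to 0 °C: 79.4×4.18×58.9 = 19548 J
19548 J < 12124 + 372.5×333.0 = 136166.5 J, so not all ice melts; final T = 0 °C.
Heat left for melting: 19548 − 12124 = 7424 J
Mass melted = 7424 / 333.0 = 22.29 g
Ice remaining = 372.5 − 22.29 = 350.21 g

m_ice remaining = 350 g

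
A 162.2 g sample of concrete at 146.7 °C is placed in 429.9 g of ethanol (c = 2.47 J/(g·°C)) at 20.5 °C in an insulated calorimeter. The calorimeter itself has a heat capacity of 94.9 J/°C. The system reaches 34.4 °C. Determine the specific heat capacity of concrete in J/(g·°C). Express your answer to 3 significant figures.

c = 0.883 J/(g·°C)

q_gained = (429.9 × 2.47 + 94.9) × (34.4 − 20.5) = 16080 J
q_lost = 162.2 × c × (146.7 − 34.4) = 18215.06 c
Set equal: c = 16080 / 18215.06 = 0.883 J/(g·°C)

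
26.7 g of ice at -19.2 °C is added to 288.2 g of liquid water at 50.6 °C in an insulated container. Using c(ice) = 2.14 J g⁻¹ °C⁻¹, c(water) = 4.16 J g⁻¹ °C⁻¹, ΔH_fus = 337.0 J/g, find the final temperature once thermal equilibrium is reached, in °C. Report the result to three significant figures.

T_f = 38.6 °C

Heat to bring ice to 0 °C and melt it: q₁ = 26.7×2.14×19.2 + 26.7×337.0 = 10095 J
Heat the water can supply cooling to 0 °C: 288.2×4.16×50.6 = 60664.9 J > q₁, so all ice melts.
Energy balance: 288.2×4.16×(50.6 − T) = 10095 + 26.7×4.16×(T − 0)
1198.912(50.6 − T) = 10095 + 111.072 T
60664.9 − 10095 = 1309.984 T
T = 50569.9 / 1309.984 = 38.60 °C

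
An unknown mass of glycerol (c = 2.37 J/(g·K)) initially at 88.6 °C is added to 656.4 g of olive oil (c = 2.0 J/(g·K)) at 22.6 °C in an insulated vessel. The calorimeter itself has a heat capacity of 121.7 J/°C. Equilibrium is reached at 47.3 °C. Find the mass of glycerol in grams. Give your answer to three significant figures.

m = 362 g

q_gained = (656.4 × 2.0 + 121.7) × (47.3 − 22.6) = 35430 J
q_lost = m × 2.37 × (88.6 − 47.3) = 97.881 m
m = 35430 / 97.881 = 362 g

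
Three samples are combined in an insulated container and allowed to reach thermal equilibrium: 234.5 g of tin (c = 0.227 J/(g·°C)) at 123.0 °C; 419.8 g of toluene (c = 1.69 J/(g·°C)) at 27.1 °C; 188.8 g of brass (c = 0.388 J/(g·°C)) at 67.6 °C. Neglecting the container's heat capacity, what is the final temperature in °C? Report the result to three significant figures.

Σ mᵢcᵢ(T − Tᵢ) = 0  ⇒  T = Σ mᵢcᵢTᵢ / Σ mᵢcᵢ
Σ mᵢcᵢ = 234.5×0.227 + 419.8×1.69 + 188.8×0.388 = 835.9479
Σ mᵢcᵢTᵢ = 53.2315×123.0 + 709.462×27.1 + 73.2544×67.6 = 30726
T = 30726 / 835.9479 = 36.76 °C

T_f = 36.8 °C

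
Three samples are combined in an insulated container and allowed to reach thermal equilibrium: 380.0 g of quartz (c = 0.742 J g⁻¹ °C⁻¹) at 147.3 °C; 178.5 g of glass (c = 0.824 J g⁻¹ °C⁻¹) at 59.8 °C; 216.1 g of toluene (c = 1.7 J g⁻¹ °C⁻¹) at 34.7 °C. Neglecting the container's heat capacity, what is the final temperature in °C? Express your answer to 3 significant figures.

T_f = 79.2 °C

Σ mᵢcᵢ(T − Tᵢ) = 0  ⇒  T = Σ mᵢcᵢTᵢ / Σ mᵢcᵢ
Σ mᵢcᵢ = 380.0×0.742 + 178.5×0.824 + 216.1×1.7 = 796.414
Σ mᵢcᵢTᵢ = 281.96×147.3 + 147.084×59.8 + 367.37×34.7 = 63076
T = 63076 / 796.414 = 79.20 °C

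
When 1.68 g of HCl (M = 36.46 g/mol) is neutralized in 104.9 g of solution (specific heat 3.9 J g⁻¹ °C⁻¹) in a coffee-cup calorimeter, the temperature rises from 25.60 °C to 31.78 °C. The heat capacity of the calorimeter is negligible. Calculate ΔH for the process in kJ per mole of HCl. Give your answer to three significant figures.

|ΔT| = |31.78 − 25.60| = 6.18 °C
|q_surr| = (104.9 × 3.9) × 6.18 = 409.11 × 6.18 = 2528 J
n(HCl) = 1.68 / 36.46 = 0.04608 mol
Temperature rose, so q_rxn = −|q_surr| = -2.528 kJ
ΔH = q_rxn / n = -54.86 kJ/mol

ΔH = -54.9 kJ/mol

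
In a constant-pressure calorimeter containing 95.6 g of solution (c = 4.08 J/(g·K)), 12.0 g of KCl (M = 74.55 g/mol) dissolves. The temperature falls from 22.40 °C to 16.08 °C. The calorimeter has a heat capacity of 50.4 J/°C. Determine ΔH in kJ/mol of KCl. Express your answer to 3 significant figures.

ΔH = 17.3 kJ/mol

|ΔT| = |16.08 − 22.40| = 6.32 °C
|q_surr| = (95.6 × 4.08 + 50.4) × 6.32 = 440.448 × 6.32 = 2784 J
n(KCl) = 12.0 / 74.55 = 0.1610 mol
Temperature fell, so q_rxn = +|q_surr| = 2.784 kJ
ΔH = q_rxn / n = 17.29 kJ/mol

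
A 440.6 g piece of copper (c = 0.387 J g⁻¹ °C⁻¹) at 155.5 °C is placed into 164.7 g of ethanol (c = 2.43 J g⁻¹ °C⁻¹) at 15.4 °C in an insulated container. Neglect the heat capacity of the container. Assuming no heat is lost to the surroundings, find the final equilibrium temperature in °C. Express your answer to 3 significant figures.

T_f = 57.3 °C

Heat lost by copper = heat gained by ethanol.
(440.6)(0.387)(155.5 − T) = (164.7)(2.43)(T − 15.4)
170.5122 (155.5 − T) = 400.221 (T − 15.4)
26515 − 170.5122 T = 400.221 T − 6163.4
32678.4 = 570.7332 T
T = 57.26 °C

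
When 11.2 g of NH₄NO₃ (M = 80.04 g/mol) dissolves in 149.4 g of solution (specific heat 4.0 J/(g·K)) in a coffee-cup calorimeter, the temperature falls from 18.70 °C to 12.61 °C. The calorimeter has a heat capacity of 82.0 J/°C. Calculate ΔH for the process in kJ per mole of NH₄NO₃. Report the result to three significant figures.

|ΔT| = |12.61 − 18.70| = 6.09 °C
|q_surr| = (149.4 × 4.0 + 82.0) × 6.09 = 679.6 × 6.09 = 4139 J
n(NH₄NO₃) = 11.2 / 80.04 = 0.1399 mol
Temperature fell, so q_rxn = +|q_surr| = 4.139 kJ
ΔH = q_rxn / n = 29.59 kJ/mol

ΔH = 29.6 kJ/mol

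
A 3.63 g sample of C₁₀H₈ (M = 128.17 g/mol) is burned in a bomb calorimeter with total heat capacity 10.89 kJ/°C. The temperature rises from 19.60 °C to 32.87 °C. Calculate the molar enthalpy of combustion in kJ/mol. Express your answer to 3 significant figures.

ΔH = -5100 kJ/mol

ΔT = 32.87 − 19.60 = 13.27 °C
q_cal = C_cal × ΔT = 10.89 × 13.27 = 144.5103 kJ
n = 3.63 / 128.17 = 0.02832 mol
q_rxn = −q_cal = -144.5103 kJ
ΔH = -144.5103 / 0.02832 = -5103 kJ/mol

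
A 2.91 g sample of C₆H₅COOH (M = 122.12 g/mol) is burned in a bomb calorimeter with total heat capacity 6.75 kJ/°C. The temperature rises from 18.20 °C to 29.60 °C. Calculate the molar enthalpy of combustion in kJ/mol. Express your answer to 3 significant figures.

ΔH = -3230 kJ/mol

ΔT = 29.60 − 18.20 = 11.40 °C
q_cal = C_cal × ΔT = 6.75 × 11.40 = 76.95 kJ
n = 2.91 / 122.12 = 0.02383 mol
q_rxn = −q_cal = -76.95 kJ
ΔH = -76.95 / 0.02383 = -3229 kJ/mol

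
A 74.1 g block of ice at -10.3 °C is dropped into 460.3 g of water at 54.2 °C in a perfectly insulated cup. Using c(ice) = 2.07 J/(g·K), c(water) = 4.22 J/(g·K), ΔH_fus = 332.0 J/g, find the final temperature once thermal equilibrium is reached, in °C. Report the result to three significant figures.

T_f = 35.1 °C

Heat to bring ice to 0 °C and melt it: q₁ = 74.1×2.07×10.3 + 74.1×332.0 = 26181 J
Heat the water can supply cooling to 0 °C: 460.3×4.22×54.2 = 105282 J > q₁, so all ice melts.
Energy balance: 460.3×4.22×(54.2 − T) = 26181 + 74.1×4.22×(T − 0)
1942.466(54.2 − T) = 26181 + 312.702 T
105282 − 26181 = 2255.168 T
T = 79101 / 2255.168 = 35.08 °C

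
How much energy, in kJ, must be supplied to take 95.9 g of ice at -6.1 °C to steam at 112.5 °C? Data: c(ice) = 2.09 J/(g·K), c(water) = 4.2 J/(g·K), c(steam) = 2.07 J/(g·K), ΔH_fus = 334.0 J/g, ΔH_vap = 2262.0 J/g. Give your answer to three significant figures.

q1 (heat ice -6.1→0.0 °C): 95.9 × 2.09 × 6.1 = 1223 J
q2 (melt at 0 °C): 95.9 × 334.0 = 32031 J
q3 (heat water 0.0→100.0 °C): 95.9 × 4.2 × 100.0 = 40278 J
q4 (vaporize at 100 °C): 95.9 × 2262.0 = 216926 J
q5 (heat steam 100.0→112.5 °C): 95.9 × 2.07 × 12.5 = 2481 J
Total: 1223 + 32031 + 40278 + 216926 + 2481 = 292939 J = 293 kJ

q = 293 kJ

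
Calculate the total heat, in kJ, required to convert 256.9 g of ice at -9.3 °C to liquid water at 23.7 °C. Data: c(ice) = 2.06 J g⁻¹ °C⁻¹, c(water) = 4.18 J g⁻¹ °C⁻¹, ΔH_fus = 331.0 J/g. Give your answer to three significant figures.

q1 (heat ice -9.3→0.0 °C): 256.9 × 2.06 × 9.3 = 4922 J
q2 (melt at 0 °C): 256.9 × 331.0 = 85034 J
q3 (heat water 0.0→23.7 °C): 256.9 × 4.18 × 23.7 = 25450 J
Total: 4922 + 85034 + 25450 = 115406 J = 115 kJ

q = 115 kJ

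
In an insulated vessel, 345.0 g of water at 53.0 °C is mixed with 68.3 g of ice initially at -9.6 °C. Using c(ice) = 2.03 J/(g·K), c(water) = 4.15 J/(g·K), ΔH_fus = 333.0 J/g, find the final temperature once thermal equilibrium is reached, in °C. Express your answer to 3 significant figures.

T_f = 30.2 °C

Heat to bring ice to 0 °C and melt it: q₁ = 68.3×2.03×9.6 + 68.3×333.0 = 24075 J
Heat the water can supply cooling to 0 °C: 345.0×4.15×53.0 = 75882.8 J > q₁, so all ice melts.
Energy balance: 345.0×4.15×(53.0 − T) = 24075 + 68.3×4.15×(T − 0)
1431.75(53.0 − T) = 24075 + 283.445 T
75882.8 − 24075 = 1715.195 T
T = 51807.8 / 1715.195 = 30.21 °C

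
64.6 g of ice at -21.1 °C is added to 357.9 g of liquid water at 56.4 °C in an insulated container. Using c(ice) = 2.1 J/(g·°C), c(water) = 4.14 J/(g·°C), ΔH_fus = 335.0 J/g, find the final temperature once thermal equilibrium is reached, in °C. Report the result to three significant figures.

T_f = 33.8 °C

Heat to bring ice to 0 °C and melt it: q₁ = 64.6×2.1×21.1 + 64.6×335.0 = 24503 J
Heat the water can supply cooling to 0 °C: 357.9×4.14×56.4 = 83568.2 J > q₁, so all ice melts.
Energy balance: 357.9×4.14×(56.4 − T) = 24503 + 64.6×4.14×(T − 0)
1481.706(56.4 − T) = 24503 + 267.444 T
83568.2 − 24503 = 1749.150 T
T = 59065.2 / 1749.150 = 33.77 °C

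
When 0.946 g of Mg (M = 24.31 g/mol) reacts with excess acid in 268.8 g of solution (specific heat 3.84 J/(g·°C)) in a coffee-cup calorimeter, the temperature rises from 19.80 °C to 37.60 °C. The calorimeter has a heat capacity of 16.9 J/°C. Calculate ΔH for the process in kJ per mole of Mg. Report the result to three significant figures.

ΔH = -480 kJ/mol

|ΔT| = |37.60 − 19.80| = 17.80 °C
|q_surr| = (268.8 × 3.84 + 16.9) × 17.80 = 1049.092 × 17.80 = 18670 J
n(Mg) = 0.946 / 24.31 = 0.03891 mol
Temperature rose, so q_rxn = −|q_surr| = -18.67 kJ
ΔH = q_rxn / n = -479.8 kJ/mol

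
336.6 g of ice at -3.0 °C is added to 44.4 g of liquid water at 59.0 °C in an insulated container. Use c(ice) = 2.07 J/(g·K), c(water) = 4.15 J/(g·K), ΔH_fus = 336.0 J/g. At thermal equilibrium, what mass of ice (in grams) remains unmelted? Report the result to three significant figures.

Heat to warm all ice to 0 °C: 336.6×2.07×3.0 = 2090.3 J
Heat released by water cooling to 0 °C: 44.4×4.15×59.0 = 10871 J
10871 J < 2090.3 + 336.6×336.0 = 115187.9 J, so not all ice melts; final T = 0 °C.
Heat left for melting: 10871 − 2090.3 = 8780.7 J
Mass melted = 8780.7 / 336.0 = 26.13 g
Ice remaining = 336.6 − 26.13 = 310.47 g

m_ice remaining = 310 g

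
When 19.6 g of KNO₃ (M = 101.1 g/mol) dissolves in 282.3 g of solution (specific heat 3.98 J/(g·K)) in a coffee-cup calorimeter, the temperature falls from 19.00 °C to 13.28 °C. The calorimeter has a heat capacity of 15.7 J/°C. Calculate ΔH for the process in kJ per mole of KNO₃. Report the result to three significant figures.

|ΔT| = |13.28 − 19.00| = 5.72 °C
|q_surr| = (282.3 × 3.98 + 15.7) × 5.72 = 1139.254 × 5.72 = 6517 J
n(KNO₃) = 19.6 / 101.1 = 0.1939 mol
Temperature fell, so q_rxn = +|q_surr| = 6.517 kJ
ΔH = q_rxn / n = 33.61 kJ/mol

ΔH = 33.6 kJ/mol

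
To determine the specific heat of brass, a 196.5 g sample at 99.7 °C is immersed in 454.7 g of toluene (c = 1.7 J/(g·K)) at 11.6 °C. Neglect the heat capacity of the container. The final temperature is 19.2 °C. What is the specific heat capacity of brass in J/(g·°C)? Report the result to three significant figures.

q_gained = (454.7 × 1.7) × (19.2 − 11.6) = 5875 J
q_lost = 196.5 × c × (99.7 − 19.2) = 15818.25 c
Set equal: c = 5875 / 15818.25 = 0.371 J/(g·°C)

c = 0.371 J/(g·°C)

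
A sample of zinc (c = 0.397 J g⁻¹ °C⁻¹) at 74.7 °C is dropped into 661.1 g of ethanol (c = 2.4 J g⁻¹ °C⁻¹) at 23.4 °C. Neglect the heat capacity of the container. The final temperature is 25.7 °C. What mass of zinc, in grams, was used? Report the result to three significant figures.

m = 188 g

q_gained = (661.1 × 2.4) × (25.7 − 23.4) = 3649 J
q_lost = m × 0.397 × (74.7 − 25.7) = 19.453 m
m = 3649 / 19.453 = 188 g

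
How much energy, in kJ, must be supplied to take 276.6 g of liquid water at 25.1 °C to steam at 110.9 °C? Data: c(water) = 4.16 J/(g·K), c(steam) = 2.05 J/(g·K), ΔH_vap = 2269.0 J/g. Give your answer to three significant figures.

q1 (heat water 25.1→100.0 °C): 276.6 × 4.16 × 74.9 = 86184 J
q2 (vaporize at 100 °C): 276.6 × 2269.0 = 627605 J
q3 (heat steam 100.0→110.9 °C): 276.6 × 2.05 × 10.9 = 6181 J
Total: 86184 + 627605 + 6181 = 719970 J = 720 kJ

q = 720 kJ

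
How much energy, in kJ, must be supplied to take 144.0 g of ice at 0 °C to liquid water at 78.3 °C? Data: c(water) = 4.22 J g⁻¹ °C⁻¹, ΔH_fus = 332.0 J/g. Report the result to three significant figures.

q = 95.4 kJ

q1 (melt at 0 °C): 144.0 × 332.0 = 47808 J
q2 (heat water 0.0→78.3 °C): 144.0 × 4.22 × 78.3 = 47581 J
Total: 47808 + 47581 = 95389 J = 95.4 kJ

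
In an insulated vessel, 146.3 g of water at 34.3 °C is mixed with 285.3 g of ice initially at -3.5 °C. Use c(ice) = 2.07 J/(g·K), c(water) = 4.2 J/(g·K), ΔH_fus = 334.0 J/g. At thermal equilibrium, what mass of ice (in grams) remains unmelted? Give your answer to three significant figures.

m_ice remaining = 228 g

Heat to warm all ice to 0 °C: 285.3×2.07×3.5 = 2067.0 J
Heat released by water cooling to 0 °C: 146.3×4.2×34.3 = 21076 J
21076 J < 2067.0 + 285.3×334.0 = 97357.2 J, so not all ice melts; final T = 0 °C.
Heat left for melting: 21076 − 2067.0 = 19009.0 J
Mass melted = 19009.0 / 334.0 = 56.91 g
Ice remaining = 285.3 − 56.91 = 228.39 g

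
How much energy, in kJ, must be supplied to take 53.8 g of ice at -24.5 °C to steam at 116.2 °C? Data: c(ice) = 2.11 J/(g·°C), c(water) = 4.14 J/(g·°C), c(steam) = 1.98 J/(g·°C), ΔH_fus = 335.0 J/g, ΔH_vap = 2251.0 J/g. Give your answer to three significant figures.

q1 (heat ice -24.5→0.0 °C): 53.8 × 2.11 × 24.5 = 2781 J
q2 (melt at 0 °C): 53.8 × 335.0 = 18023 J
q3 (heat water 0.0→100.0 °C): 53.8 × 4.14 × 100.0 = 22273 J
q4 (vaporize at 100 °C): 53.8 × 2251.0 = 121104 J
q5 (heat steam 100.0→116.2 °C): 53.8 × 1.98 × 16.2 = 1726 J
Total: 2781 + 18023 + 22273 + 121104 + 1726 = 165907 J = 166 kJ

q = 166 kJ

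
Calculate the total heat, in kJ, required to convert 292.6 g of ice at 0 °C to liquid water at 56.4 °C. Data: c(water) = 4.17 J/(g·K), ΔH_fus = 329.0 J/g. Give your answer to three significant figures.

q = 165 kJ

q1 (melt at 0 °C): 292.6 × 329.0 = 96265 J
q2 (heat water 0.0→56.4 °C): 292.6 × 4.17 × 56.4 = 68816 J
Total: 96265 + 68816 = 165081 J = 165 kJ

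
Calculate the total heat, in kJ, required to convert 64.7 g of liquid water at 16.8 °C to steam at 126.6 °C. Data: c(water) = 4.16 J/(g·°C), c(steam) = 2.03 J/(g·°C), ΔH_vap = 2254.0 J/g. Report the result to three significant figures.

q = 172 kJ

q1 (heat water 16.8→100.0 °C): 64.7 × 4.16 × 83.2 = 22393 J
q2 (vaporize at 100 °C): 64.7 × 2254.0 = 145834 J
q3 (heat steam 100.0→126.6 °C): 64.7 × 2.03 × 26.6 = 3494 J
Total: 22393 + 145834 + 3494 = 171721 J = 172 kJ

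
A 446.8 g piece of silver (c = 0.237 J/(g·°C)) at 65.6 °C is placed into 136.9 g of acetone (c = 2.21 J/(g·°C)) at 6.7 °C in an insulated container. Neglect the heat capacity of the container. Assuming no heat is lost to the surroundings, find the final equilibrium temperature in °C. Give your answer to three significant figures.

Heat lost by silver = heat gained by acetone.
(446.8)(0.237)(65.6 − T) = (136.9)(2.21)(T − 6.7)
105.8916 (65.6 − T) = 302.549 (T − 6.7)
6946.5 − 105.8916 T = 302.549 T − 2027.1
8973.6 = 408.4406 T
T = 21.97 °C

T_f = 22.0 °C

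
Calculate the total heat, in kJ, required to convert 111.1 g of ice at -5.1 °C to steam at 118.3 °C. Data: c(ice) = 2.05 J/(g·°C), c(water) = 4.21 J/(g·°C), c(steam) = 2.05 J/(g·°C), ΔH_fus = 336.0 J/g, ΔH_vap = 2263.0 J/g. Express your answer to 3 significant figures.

q = 341 kJ

q1 (heat ice -5.1→0.0 °C): 111.1 × 2.05 × 5.1 = 1162 J
q2 (melt at 0 °C): 111.1 × 336.0 = 37330 J
q3 (heat water 0.0→100.0 °C): 111.1 × 4.21 × 100.0 = 46773 J
q4 (vaporize at 100 °C): 111.1 × 2263.0 = 251419 J
q5 (heat steam 100.0→118.3 °C): 111.1 × 2.05 × 18.3 = 4168 J
Total: 1162 + 37330 + 46773 + 251419 + 4168 = 340852 J = 341 kJ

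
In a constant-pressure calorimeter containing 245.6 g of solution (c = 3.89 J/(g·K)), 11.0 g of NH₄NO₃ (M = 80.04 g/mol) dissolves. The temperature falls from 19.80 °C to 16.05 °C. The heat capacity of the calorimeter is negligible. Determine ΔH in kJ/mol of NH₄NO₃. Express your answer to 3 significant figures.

|ΔT| = |16.05 − 19.80| = 3.75 °C
|q_surr| = (245.6 × 3.89) × 3.75 = 955.384 × 3.75 = 3583 J
n(NH₄NO₃) = 11.0 / 80.04 = 0.1374 mol
Temperature fell, so q_rxn = +|q_surr| = 3.583 kJ
ΔH = q_rxn / n = 26.08 kJ/mol

ΔH = 26.1 kJ/mol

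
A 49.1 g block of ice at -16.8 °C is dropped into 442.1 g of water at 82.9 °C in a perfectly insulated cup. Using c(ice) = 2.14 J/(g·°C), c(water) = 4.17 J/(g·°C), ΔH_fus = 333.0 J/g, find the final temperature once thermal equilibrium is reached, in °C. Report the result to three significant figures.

T_f = 65.8 °C

Heat to bring ice to 0 °C and melt it: q₁ = 49.1×2.14×16.8 + 49.1×333.0 = 18116 J
Heat the water can supply cooling to 0 °C: 442.1×4.17×82.9 = 152831 J > q₁, so all ice melts.
Energy balance: 442.1×4.17×(82.9 − T) = 18116 + 49.1×4.17×(T − 0)
1843.557(82.9 − T) = 18116 + 204.747 T
152831 − 18116 = 2048.304 T
T = 134715 / 2048.304 = 65.77 °C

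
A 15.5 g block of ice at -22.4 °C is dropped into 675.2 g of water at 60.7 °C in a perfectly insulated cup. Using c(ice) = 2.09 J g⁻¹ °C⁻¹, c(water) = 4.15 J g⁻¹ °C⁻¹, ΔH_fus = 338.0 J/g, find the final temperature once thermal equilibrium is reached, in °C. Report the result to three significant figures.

T_f = 57.3 °C

Heat to bring ice to 0 °C and melt it: q₁ = 15.5×2.09×22.4 + 15.5×338.0 = 5964.6 J
Heat the water can supply cooling to 0 °C: 675.2×4.15×60.7 = 170086 J > q₁, so all ice melts.
Energy balance: 675.2×4.15×(60.7 − T) = 5964.6 + 15.5×4.15×(T − 0)
2802.08(60.7 − T) = 5964.6 + 64.325 T
170086 − 5964.6 = 2866.405 T
T = 164121.4 / 2866.405 = 57.26 °C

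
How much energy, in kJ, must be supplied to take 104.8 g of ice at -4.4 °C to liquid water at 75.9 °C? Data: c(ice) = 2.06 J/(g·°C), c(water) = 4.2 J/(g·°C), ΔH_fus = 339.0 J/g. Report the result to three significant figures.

q1 (heat ice -4.4→0.0 °C): 104.8 × 2.06 × 4.4 = 950 J
q2 (melt at 0 °C): 104.8 × 339.0 = 35527 J
q3 (heat water 0.0→75.9 °C): 104.8 × 4.2 × 75.9 = 33408 J
Total: 950 + 35527 + 33408 = 69885 J = 69.9 kJ

q = 69.9 kJ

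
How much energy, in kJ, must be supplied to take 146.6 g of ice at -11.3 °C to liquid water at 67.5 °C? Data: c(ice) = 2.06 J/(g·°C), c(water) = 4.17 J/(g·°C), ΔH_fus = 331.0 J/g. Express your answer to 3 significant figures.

q = 93.2 kJ

q1 (heat ice -11.3→0.0 °C): 146.6 × 2.06 × 11.3 = 3413 J
q2 (melt at 0 °C): 146.6 × 331.0 = 48525 J
q3 (heat water 0.0→67.5 °C): 146.6 × 4.17 × 67.5 = 41264 J
Total: 3413 + 48525 + 41264 = 93202 J = 93.2 kJ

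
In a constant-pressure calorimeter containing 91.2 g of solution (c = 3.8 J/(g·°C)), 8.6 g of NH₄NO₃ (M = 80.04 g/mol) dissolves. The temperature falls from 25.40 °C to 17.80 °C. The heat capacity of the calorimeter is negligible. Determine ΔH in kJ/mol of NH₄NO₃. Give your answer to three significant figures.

|ΔT| = |17.80 − 25.40| = 7.60 °C
|q_surr| = (91.2 × 3.8) × 7.60 = 346.56 × 7.60 = 2634 J
n(NH₄NO₃) = 8.6 / 80.04 = 0.1074 mol
Temperature fell, so q_rxn = +|q_surr| = 2.634 kJ
ΔH = q_rxn / n = 24.53 kJ/mol

ΔH = 24.5 kJ/mol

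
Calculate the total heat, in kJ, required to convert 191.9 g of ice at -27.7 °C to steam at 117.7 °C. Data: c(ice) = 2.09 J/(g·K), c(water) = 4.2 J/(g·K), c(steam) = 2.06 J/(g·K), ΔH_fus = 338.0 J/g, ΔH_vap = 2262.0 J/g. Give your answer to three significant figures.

q = 598 kJ

q1 (heat ice -27.7→0.0 °C): 191.9 × 2.09 × 27.7 = 11110 J
q2 (melt at 0 °C): 191.9 × 338.0 = 64862 J
q3 (heat water 0.0→100.0 °C): 191.9 × 4.2 × 100.0 = 80598 J
q4 (vaporize at 100 °C): 191.9 × 2262.0 = 434078 J
q5 (heat steam 100.0→117.7 °C): 191.9 × 2.06 × 17.7 = 6997 J
Total: 11110 + 64862 + 80598 + 434078 + 6997 = 597645 J = 598 kJ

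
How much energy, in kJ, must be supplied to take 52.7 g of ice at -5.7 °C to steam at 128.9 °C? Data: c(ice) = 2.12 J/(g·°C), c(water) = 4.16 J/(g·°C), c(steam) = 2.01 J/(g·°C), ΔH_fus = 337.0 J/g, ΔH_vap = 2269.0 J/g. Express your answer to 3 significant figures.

q1 (heat ice -5.7→0.0 °C): 52.7 × 2.12 × 5.7 = 637 J
q2 (melt at 0 °C): 52.7 × 337.0 = 17760 J
q3 (heat water 0.0→100.0 °C): 52.7 × 4.16 × 100.0 = 21923 J
q4 (vaporize at 100 °C): 52.7 × 2269.0 = 119576 J
q5 (heat steam 100.0→128.9 °C): 52.7 × 2.01 × 28.9 = 3061 J
Total: 637 + 17760 + 21923 + 119576 + 3061 = 162957 J = 163 kJ

q = 163 kJ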